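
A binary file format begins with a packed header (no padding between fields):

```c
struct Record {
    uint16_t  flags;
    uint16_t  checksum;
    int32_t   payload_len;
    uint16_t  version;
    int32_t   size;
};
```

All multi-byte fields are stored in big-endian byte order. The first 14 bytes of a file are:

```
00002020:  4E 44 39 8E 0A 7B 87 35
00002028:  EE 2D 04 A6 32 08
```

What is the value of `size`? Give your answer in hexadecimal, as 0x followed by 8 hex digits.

0x04A63208

`size` follows `flags` (2 B), `checksum` (2 B), `payload_len` (4 B), `version` (2 B), so it starts at offset 2 + 2 + 4 + 2 = 10 and occupies 4 bytes.
Bytes at offsets 10..13: 04 A6 32 08.
Big-endian: lowest address holds the most-significant byte.
The bytes are already most-significant first: 0x04A63208.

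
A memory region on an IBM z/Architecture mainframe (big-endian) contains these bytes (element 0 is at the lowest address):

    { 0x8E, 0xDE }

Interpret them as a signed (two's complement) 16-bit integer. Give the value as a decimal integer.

-28962

In big-endian order the high byte comes first in memory.
The bytes are already most-significant first: 0x8EDE.
Top bit is set, so as a signed 16-bit value this is 0x8EDE − 2^16 = -28962.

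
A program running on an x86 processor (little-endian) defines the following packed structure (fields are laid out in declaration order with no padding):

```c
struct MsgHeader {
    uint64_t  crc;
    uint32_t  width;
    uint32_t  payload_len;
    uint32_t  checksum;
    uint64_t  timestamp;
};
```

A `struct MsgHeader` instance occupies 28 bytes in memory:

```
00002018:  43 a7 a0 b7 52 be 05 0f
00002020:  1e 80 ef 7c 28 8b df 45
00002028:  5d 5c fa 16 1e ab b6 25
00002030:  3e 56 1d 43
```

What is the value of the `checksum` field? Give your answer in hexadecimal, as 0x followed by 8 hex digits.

`checksum` follows `crc` (8 B), `width` (4 B), `payload_len` (4 B), so it starts at offset 8 + 4 + 4 = 16 and occupies 4 bytes.
Bytes at offsets 16..19: 5D 5C FA 16.
Little-endian: lowest address holds the least-significant byte.
Reassemble most-significant byte first: 16 FA 5C 5D → 0x16FA5C5D.

0x16FA5C5D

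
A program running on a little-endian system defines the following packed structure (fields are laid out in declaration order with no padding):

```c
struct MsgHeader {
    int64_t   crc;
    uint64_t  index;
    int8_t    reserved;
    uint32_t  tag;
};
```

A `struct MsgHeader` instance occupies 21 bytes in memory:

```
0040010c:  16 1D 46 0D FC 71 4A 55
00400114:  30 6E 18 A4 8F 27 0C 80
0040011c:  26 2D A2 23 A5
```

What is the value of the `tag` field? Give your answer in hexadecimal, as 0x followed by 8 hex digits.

0xA523A22D

`tag` follows `crc` (8 B), `index` (8 B), `reserved` (1 B), so it starts at offset 8 + 8 + 1 = 17 and occupies 4 bytes.
Bytes at offsets 17..20: 2D A2 23 A5.
Little-endian: lowest address holds the least-significant byte.
Reassemble most-significant byte first: A5 23 A2 2D → 0xA523A22D.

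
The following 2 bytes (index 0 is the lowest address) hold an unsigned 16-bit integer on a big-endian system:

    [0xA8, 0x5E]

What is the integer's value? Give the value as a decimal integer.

Big-endian: lowest address holds the most-significant byte.
The bytes are already most-significant first: 0xA85E.
0xA85E = 43102.

43102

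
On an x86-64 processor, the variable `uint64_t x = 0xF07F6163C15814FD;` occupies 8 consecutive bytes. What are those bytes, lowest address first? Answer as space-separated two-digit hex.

Split into bytes (most-significant first): F0 7F 61 63 C1 58 14 FD.
Little-endian: lowest address holds the least-significant byte.
So at ascending addresses the bytes are FD 14 58 C1 63 61 7F F0.

FD 14 58 C1 63 61 7F F0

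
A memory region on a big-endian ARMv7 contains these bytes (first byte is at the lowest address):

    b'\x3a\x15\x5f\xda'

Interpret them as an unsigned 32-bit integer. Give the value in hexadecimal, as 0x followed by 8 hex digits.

0x3A155FDA

Big-endian stores the most-significant byte at the lowest address.
The bytes are already most-significant first: 0x3A155FDA.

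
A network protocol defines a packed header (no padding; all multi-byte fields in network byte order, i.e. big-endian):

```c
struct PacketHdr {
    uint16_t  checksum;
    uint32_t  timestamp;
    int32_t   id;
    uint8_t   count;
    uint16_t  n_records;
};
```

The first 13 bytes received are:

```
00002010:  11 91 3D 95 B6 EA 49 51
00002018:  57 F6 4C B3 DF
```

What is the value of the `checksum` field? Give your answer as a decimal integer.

4497

`checksum` is the first field, at byte offset 0, occupying 2 bytes.
Bytes at offsets 0..1: 11 91.
Big-endian stores the most-significant byte at the lowest address.
The bytes are already most-significant first: 0x1191.
0x1191 = 4497.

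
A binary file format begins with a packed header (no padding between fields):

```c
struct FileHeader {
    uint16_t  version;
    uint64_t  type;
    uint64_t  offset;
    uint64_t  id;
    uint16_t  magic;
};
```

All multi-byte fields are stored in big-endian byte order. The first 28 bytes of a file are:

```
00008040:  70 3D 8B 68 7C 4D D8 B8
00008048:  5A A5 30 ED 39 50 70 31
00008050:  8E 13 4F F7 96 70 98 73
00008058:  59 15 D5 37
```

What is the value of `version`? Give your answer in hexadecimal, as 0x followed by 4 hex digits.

`version` is the first field, at byte offset 0, occupying 2 bytes.
Bytes at offsets 0..1: 70 3D.
Big-endian stores the most-significant byte at the lowest address.
The bytes are already most-significant first: 0x703D.

0x703D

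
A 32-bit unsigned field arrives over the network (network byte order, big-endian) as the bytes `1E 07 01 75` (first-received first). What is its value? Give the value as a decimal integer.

503775605

Big-endian stores the most-significant byte at the lowest address.
The bytes are already most-significant first: 0x1E070175.
0x1E070175 = 503775605.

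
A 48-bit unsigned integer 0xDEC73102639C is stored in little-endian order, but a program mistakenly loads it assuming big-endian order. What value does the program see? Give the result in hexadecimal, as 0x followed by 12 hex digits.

0x9C630231C7DE

Stored little-endian, the bytes at ascending addresses are 9C 63 02 31 C7 DE.
Read back as big-endian, the last byte is least significant, giving 0x9C630231C7DE.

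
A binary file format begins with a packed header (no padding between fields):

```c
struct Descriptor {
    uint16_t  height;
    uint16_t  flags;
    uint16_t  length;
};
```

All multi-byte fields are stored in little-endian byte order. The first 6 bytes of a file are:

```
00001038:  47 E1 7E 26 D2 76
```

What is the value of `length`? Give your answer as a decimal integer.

`length` follows `height` (2 B), `flags` (2 B), so it starts at offset 2 + 2 = 4 and occupies 2 bytes.
Bytes at offsets 4..5: D2 76.
Little-endian stores the least-significant byte at the lowest address.
Reassemble most-significant byte first: 76 D2 → 0x76D2.
0x76D2 = 30418.

30418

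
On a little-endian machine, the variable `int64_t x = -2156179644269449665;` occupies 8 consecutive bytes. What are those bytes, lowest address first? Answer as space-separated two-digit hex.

Two's complement of -2156179644269449665 in 64 bits: 2156179644269449665 = 0x1DEC49F6689BD1C1; invert → 0xE213B60997642E3E; add 1 → 0xE213B60997642E3F.
Split into bytes (most-significant first): E2 13 B6 09 97 64 2E 3F.
Little-endian stores the least-significant byte at the lowest address.
So at ascending addresses the bytes are 3F 2E 64 97 09 B6 13 E2.

3F 2E 64 97 09 B6 13 E2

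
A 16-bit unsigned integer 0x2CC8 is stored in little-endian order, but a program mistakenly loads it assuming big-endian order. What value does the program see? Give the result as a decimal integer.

Stored little-endian, the bytes at ascending addresses are C8 2C.
Read back as big-endian, the last byte is least significant, giving 0xC82C.
0xC82C = 51244.

51244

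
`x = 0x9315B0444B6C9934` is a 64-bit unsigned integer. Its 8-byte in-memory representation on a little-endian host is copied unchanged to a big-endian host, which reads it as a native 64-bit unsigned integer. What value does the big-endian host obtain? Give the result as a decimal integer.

3790179631939720595

Stored little-endian, the bytes at ascending addresses are 34 99 6C 4B 44 B0 15 93.
Read back as big-endian, the last byte is least significant, giving 0x34996C4B44B01593.
0x34996C4B44B01593 = 3790179631939720595.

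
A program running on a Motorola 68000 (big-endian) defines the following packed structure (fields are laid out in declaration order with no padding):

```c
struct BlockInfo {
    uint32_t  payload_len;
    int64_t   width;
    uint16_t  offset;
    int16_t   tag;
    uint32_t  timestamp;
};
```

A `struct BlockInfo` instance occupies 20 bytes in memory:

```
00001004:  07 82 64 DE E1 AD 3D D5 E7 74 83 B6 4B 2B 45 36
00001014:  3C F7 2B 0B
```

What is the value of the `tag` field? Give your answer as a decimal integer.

`tag` follows `payload_len` (4 B), `width` (8 B), `offset` (2 B), so it starts at offset 4 + 8 + 2 = 14 and occupies 2 bytes.
Bytes at offsets 14..15: 45 36.
In big-endian order the high byte comes first in memory.
The bytes are already most-significant first: 0x4536.
0x4536 = 17718.

17718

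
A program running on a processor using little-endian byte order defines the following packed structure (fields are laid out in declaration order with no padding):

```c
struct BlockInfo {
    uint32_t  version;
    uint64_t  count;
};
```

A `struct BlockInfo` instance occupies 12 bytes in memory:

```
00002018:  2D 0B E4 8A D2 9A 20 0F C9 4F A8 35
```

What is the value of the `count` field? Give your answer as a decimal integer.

3866428005058386642

`count` follows `version` (4 bytes), so it starts at byte offset 4 and occupies 8 bytes.
Bytes at offsets 4..11: D2 9A 20 0F C9 4F A8 35.
Little-endian stores the least-significant byte at the lowest address.
Reassemble most-significant byte first: 35 A8 4F C9 0F 20 9A D2 → 0x35A84FC90F209AD2.
0x35A84FC90F209AD2 = 3866428005058386642.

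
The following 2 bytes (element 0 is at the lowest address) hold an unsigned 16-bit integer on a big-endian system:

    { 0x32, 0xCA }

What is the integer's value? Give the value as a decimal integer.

13002

Big-endian stores the most-significant byte at the lowest address.
The bytes are already most-significant first: 0x32CA.
0x32CA = 13002.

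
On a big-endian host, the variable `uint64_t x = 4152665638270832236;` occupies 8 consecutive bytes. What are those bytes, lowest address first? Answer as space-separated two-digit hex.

4152665638270832236 in hexadecimal, padded to 64 bits, is 0x39A13B65701A8E6C.
Split into bytes (most-significant first): 39 A1 3B 65 70 1A 8E 6C.
Big-endian stores the most-significant byte at the lowest address.
So the memory order matches the most-significant-first order: 39 A1 3B 65 70 1A 8E 6C.

39 A1 3B 65 70 1A 8E 6C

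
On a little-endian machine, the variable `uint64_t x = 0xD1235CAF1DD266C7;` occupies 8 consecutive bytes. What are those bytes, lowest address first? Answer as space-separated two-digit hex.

C7 66 D2 1D AF 5C 23 D1

Split into bytes (most-significant first): D1 23 5C AF 1D D2 66 C7.
Little-endian: lowest address holds the least-significant byte.
So at ascending addresses the bytes are C7 66 D2 1D AF 5C 23 D1.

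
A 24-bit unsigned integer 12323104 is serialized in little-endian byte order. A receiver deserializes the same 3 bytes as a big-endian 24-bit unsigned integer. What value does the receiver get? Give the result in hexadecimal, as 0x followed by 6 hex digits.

12323104 in 24-bit hexadecimal is 0xBC0920.
Stored little-endian, the bytes at ascending addresses are 20 09 BC.
Read back as big-endian, the last byte is least significant, giving 0x2009BC.

0x2009BC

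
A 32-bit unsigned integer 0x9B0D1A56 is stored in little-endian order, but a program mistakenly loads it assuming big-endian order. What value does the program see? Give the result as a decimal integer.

1444547995

Stored little-endian, the bytes at ascending addresses are 56 1A 0D 9B.
Read back as big-endian, the last byte is least significant, giving 0x561A0D9B.
0x561A0D9B = 1444547995.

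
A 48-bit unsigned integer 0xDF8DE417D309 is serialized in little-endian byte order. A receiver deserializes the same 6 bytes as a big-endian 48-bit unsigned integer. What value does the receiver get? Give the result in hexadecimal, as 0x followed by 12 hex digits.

0x09D317E48DDF

Stored little-endian, the bytes at ascending addresses are 09 D3 17 E4 8D DF.
Read back as big-endian, the last byte is least significant, giving 0x09D317E48DDF.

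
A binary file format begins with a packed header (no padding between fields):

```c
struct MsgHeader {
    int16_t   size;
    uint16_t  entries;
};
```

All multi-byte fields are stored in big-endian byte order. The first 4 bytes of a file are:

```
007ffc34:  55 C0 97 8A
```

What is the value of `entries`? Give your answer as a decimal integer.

`entries` follows `size` (2 bytes), so it starts at byte offset 2 and occupies 2 bytes.
Bytes at offsets 2..3: 97 8A.
In big-endian order the high byte comes first in memory.
The bytes are already most-significant first: 0x978A.
0x978A = 38794.

38794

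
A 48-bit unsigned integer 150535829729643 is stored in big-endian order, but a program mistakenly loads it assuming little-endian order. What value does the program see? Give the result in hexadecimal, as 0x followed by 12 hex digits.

150535829729643 in 48-bit hexadecimal is 0x88E95AA8316B.
Stored big-endian, the bytes at ascending addresses are 88 E9 5A A8 31 6B.
Read back as little-endian, the first byte is least significant, giving 0x6B31A85AE988.

0x6B31A85AE988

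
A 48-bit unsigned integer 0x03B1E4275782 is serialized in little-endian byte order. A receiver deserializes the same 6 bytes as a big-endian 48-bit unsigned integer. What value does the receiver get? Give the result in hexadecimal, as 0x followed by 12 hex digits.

Stored little-endian, the bytes at ascending addresses are 82 57 27 E4 B1 03.
Read back as big-endian, the last byte is least significant, giving 0x825727E4B103.

0x825727E4B103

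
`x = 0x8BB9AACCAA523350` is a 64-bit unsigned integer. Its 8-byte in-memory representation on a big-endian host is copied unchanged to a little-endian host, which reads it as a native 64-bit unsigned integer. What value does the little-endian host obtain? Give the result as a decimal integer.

Stored big-endian, the bytes at ascending addresses are 8B B9 AA CC AA 52 33 50.
Read back as little-endian, the first byte is least significant, giving 0x503352AACCAAB98B.
0x503352AACCAAB98B = 5779053640378136971.

5779053640378136971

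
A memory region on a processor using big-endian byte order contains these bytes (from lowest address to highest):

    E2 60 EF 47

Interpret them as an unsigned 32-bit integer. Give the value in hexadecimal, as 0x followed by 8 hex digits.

Big-endian: lowest address holds the most-significant byte.
The bytes are already most-significant first: 0xE260EF47.

0xE260EF47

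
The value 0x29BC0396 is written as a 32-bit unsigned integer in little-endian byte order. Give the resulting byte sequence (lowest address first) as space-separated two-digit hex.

96 03 BC 29

Split into bytes (most-significant first): 29 BC 03 96.
Little-endian: lowest address holds the least-significant byte.
So at ascending addresses the bytes are 96 03 BC 29.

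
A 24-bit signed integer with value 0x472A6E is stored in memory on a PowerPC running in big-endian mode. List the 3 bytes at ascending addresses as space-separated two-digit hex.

Split into bytes (most-significant first): 47 2A 6E.
In big-endian order the high byte comes first in memory.
So the memory order matches the most-significant-first order: 47 2A 6E.

47 2A 6E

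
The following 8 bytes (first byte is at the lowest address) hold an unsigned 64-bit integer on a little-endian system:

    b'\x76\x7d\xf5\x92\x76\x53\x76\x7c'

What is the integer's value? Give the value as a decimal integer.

Little-endian: lowest address holds the least-significant byte.
Reassemble most-significant byte first: 7C 76 53 76 92 F5 7D 76 → 0x7C76537692F57D76.
0x7C76537692F57D76 = 8968447476691729782.

8968447476691729782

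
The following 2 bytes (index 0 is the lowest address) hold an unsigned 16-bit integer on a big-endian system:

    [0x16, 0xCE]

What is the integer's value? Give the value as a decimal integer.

5838

Big-endian stores the most-significant byte at the lowest address.
The bytes are already most-significant first: 0x16CE.
0x16CE = 5838.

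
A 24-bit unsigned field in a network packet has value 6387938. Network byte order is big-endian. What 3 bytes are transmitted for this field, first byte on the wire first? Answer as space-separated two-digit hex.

6387938 in hexadecimal, padded to 24 bits, is 0x6178E2.
Split into bytes (most-significant first): 61 78 E2.
Big-endian stores the most-significant byte at the lowest address.
So the memory order matches the most-significant-first order: 61 78 E2.

61 78 E2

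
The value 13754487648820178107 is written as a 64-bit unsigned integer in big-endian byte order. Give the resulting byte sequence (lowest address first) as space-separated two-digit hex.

BE E1 C1 A4 67 6C AC BB

13754487648820178107 in hexadecimal, padded to 64 bits, is 0xBEE1C1A4676CACBB.
Split into bytes (most-significant first): BE E1 C1 A4 67 6C AC BB.
In big-endian order the high byte comes first in memory.
So the memory order matches the most-significant-first order: BE E1 C1 A4 67 6C AC BB.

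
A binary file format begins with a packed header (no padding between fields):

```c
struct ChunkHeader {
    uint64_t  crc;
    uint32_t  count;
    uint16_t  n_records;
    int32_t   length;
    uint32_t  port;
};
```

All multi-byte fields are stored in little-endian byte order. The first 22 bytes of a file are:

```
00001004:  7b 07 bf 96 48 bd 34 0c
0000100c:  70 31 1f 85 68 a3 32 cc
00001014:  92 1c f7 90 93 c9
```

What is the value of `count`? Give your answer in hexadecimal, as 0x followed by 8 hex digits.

0x851F3170

`count` follows `crc` (8 bytes), so it starts at byte offset 8 and occupies 4 bytes.
Bytes at offsets 8..11: 70 31 1F 85.
Little-endian: lowest address holds the least-significant byte.
Reassemble most-significant byte first: 85 1F 31 70 → 0x851F3170.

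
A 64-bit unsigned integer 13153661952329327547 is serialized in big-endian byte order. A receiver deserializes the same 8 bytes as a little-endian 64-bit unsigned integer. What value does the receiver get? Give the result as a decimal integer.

13153661952329327547 in 64-bit hexadecimal is 0xB68B31DAC42923BB.
Stored big-endian, the bytes at ascending addresses are B6 8B 31 DA C4 29 23 BB.
Read back as little-endian, the first byte is least significant, giving 0xBB2329C4DA318BB6.
0xBB2329C4DA318BB6 = 13484667634728405942.

13484667634728405942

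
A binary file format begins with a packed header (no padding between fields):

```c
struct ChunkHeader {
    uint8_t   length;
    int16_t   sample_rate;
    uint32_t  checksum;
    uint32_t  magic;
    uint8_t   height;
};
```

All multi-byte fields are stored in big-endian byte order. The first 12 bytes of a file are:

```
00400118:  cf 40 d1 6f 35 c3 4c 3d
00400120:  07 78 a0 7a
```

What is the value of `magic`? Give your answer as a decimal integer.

1023899808

`magic` follows `length` (1 B), `sample_rate` (2 B), `checksum` (4 B), so it starts at offset 1 + 2 + 4 = 7 and occupies 4 bytes.
Bytes at offsets 7..10: 3D 07 78 A0.
Big-endian stores the most-significant byte at the lowest address.
The bytes are already most-significant first: 0x3D0778A0.
0x3D0778A0 = 1023899808.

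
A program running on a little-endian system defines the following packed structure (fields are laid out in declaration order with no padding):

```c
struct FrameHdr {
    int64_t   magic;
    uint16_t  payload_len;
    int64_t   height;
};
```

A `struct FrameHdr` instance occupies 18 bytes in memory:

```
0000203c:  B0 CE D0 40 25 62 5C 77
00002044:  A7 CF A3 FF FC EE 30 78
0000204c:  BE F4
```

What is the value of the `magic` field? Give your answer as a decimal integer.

8600857300511542960

`magic` is the first field, at byte offset 0, occupying 8 bytes.
Bytes at offsets 0..7: B0 CE D0 40 25 62 5C 77.
In little-endian order the low byte comes first in memory.
Reassemble most-significant byte first: 77 5C 62 25 40 D0 CE B0 → 0x775C622540D0CEB0.
0x775C622540D0CEB0 = 8600857300511542960.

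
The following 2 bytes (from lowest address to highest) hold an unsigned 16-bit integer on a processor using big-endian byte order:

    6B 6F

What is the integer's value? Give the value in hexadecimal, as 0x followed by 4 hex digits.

0x6B6F

In big-endian order the high byte comes first in memory.
The bytes are already most-significant first: 0x6B6F.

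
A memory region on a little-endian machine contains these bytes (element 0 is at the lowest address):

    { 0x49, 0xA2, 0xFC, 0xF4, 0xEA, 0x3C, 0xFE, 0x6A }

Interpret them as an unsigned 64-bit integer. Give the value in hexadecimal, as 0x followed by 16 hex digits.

Little-endian: lowest address holds the least-significant byte.
Reassemble most-significant byte first: 6A FE 3C EA F4 FC A2 49 → 0x6AFE3CEAF4FCA249.

0x6AFE3CEAF4FCA249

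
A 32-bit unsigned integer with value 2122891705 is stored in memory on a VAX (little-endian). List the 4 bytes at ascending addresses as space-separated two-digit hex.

2122891705 in hexadecimal, padded to 32 bits, is 0x7E88C1B9.
Split into bytes (most-significant first): 7E 88 C1 B9.
Little-endian stores the least-significant byte at the lowest address.
So at ascending addresses the bytes are B9 C1 88 7E.

B9 C1 88 7E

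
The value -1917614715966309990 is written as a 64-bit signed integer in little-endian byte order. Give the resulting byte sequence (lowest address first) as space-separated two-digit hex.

9A 39 C4 66 93 43 63 E5

Two's complement of -1917614715966309990 in 64 bits: 1917614715966309990 = 0x1A9CBC6C993BC666; invert → 0xE563439366C43999; add 1 → 0xE563439366C4399A.
Split into bytes (most-significant first): E5 63 43 93 66 C4 39 9A.
Little-endian stores the least-significant byte at the lowest address.
So at ascending addresses the bytes are 9A 39 C4 66 93 43 63 E5.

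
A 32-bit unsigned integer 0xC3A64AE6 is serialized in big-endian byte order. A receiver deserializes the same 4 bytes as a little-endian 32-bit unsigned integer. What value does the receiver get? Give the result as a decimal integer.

3863652035

Stored big-endian, the bytes at ascending addresses are C3 A6 4A E6.
Read back as little-endian, the first byte is least significant, giving 0xE64AA6C3.
0xE64AA6C3 = 3863652035.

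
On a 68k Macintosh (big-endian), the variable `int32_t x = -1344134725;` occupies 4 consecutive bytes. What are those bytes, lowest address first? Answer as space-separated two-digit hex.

Two's complement of -1344134725 in 32 bits: 1344134725 = 0x501DDE45; invert → 0xAFE221BA; add 1 → 0xAFE221BB.
Split into bytes (most-significant first): AF E2 21 BB.
Big-endian: lowest address holds the most-significant byte.
So the memory order matches the most-significant-first order: AF E2 21 BB.

AF E2 21 BB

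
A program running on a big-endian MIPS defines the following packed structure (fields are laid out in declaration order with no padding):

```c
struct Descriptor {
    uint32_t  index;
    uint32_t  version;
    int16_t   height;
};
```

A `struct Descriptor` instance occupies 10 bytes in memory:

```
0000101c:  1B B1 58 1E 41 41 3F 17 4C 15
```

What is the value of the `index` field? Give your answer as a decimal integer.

`index` is the first field, at byte offset 0, occupying 4 bytes.
Bytes at offsets 0..3: 1B B1 58 1E.
In big-endian order the high byte comes first in memory.
The bytes are already most-significant first: 0x1BB1581E.
0x1BB1581E = 464607262.

464607262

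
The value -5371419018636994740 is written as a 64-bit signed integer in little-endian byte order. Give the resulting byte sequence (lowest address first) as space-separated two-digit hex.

4C 57 5D 8E DC E2 74 B5

Two's complement of -5371419018636994740 in 64 bits: 5371419018636994740 = 0x4A8B1D2371A2A8B4; invert → 0xB574E2DC8E5D574B; add 1 → 0xB574E2DC8E5D574C.
Split into bytes (most-significant first): B5 74 E2 DC 8E 5D 57 4C.
Little-endian: lowest address holds the least-significant byte.
So at ascending addresses the bytes are 4C 57 5D 8E DC E2 74 B5.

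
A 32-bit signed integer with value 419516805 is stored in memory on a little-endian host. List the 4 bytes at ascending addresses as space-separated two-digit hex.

419516805 in hexadecimal, padded to 32 bits, is 0x19015185.
Split into bytes (most-significant first): 19 01 51 85.
In little-endian order the low byte comes first in memory.
So at ascending addresses the bytes are 85 51 01 19.

85 51 01 19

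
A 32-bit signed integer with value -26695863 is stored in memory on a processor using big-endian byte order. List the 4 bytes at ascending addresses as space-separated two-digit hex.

Two's complement of -26695863 in 32 bits: 26695863 = 0x019758B7; invert → 0xFE68A748; add 1 → 0xFE68A749.
Split into bytes (most-significant first): FE 68 A7 49.
Big-endian stores the most-significant byte at the lowest address.
So the memory order matches the most-significant-first order: FE 68 A7 49.

FE 68 A7 49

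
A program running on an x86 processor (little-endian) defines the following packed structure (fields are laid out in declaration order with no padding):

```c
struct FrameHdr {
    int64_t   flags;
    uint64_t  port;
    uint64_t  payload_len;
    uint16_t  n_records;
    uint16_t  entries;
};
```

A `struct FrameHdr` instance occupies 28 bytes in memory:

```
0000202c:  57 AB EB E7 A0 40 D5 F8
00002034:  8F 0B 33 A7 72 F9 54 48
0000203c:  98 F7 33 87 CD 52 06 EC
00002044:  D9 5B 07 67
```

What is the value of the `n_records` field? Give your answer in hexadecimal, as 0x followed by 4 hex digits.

0x5BD9

`n_records` follows `flags` (8 B), `port` (8 B), `payload_len` (8 B), so it starts at offset 8 + 8 + 8 = 24 and occupies 2 bytes.
Bytes at offsets 24..25: D9 5B.
Little-endian stores the least-significant byte at the lowest address.
Reassemble most-significant byte first: 5B D9 → 0x5BD9.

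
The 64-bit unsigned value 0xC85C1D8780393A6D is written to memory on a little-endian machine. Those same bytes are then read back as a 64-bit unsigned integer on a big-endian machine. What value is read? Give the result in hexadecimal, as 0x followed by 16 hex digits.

Stored little-endian, the bytes at ascending addresses are 6D 3A 39 80 87 1D 5C C8.
Read back as big-endian, the last byte is least significant, giving 0x6D3A3980871D5CC8.

0x6D3A3980871D5CC8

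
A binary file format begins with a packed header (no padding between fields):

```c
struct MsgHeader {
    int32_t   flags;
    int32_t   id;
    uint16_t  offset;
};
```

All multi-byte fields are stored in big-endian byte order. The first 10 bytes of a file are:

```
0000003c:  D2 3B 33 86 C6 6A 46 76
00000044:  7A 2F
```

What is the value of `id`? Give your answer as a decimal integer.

-966113674

`id` follows `flags` (4 bytes), so it starts at byte offset 4 and occupies 4 bytes.
Bytes at offsets 4..7: C6 6A 46 76.
Big-endian stores the most-significant byte at the lowest address.
The bytes are already most-significant first: 0xC66A4676.
Top bit is set, so as a signed 32-bit value this is 0xC66A4676 − 2^32 = -966113674.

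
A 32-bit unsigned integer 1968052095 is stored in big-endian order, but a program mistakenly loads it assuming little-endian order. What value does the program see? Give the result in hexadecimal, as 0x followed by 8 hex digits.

1968052095 in 32-bit hexadecimal is 0x754E177F.
Stored big-endian, the bytes at ascending addresses are 75 4E 17 7F.
Read back as little-endian, the first byte is least significant, giving 0x7F174E75.

0x7F174E75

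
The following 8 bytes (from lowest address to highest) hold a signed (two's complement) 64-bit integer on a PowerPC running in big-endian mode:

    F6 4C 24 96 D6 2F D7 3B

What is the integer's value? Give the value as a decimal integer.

In big-endian order the high byte comes first in memory.
The bytes are already most-significant first: 0xF64C2496D62FD73B.
Top bit is set, so as a signed 64-bit value this is 0xF64C2496D62FD73B − 2^64 = -699143611892115653.

-699143611892115653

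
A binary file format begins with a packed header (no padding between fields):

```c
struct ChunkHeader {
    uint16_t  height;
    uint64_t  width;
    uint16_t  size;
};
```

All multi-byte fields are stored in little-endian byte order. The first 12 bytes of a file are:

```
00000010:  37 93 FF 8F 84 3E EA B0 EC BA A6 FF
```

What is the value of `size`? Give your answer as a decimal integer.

`size` follows `height` (2 B), `width` (8 B), so it starts at offset 2 + 8 = 10 and occupies 2 bytes.
Bytes at offsets 10..11: A6 FF.
In little-endian order the low byte comes first in memory.
Reassemble most-significant byte first: FF A6 → 0xFFA6.
0xFFA6 = 65446.

65446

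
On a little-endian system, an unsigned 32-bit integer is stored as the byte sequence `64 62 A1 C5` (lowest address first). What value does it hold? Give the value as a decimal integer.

Little-endian: lowest address holds the least-significant byte.
Reassemble most-significant byte first: C5 A1 62 64 → 0xC5A16264.
0xC5A16264 = 3315688036.

3315688036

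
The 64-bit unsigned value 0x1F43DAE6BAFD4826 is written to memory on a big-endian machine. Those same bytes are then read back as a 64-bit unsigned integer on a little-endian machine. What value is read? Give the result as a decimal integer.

2758733750943236895

Stored big-endian, the bytes at ascending addresses are 1F 43 DA E6 BA FD 48 26.
Read back as little-endian, the first byte is least significant, giving 0x2648FDBAE6DA431F.
0x2648FDBAE6DA431F = 2758733750943236895.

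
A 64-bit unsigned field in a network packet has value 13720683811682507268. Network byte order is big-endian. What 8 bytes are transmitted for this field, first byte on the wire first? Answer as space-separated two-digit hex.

13720683811682507268 in hexadecimal, padded to 64 bits, is 0xBE69A93B3EC9DA04.
Split into bytes (most-significant first): BE 69 A9 3B 3E C9 DA 04.
Big-endian stores the most-significant byte at the lowest address.
So the memory order matches the most-significant-first order: BE 69 A9 3B 3E C9 DA 04.

BE 69 A9 3B 3E C9 DA 04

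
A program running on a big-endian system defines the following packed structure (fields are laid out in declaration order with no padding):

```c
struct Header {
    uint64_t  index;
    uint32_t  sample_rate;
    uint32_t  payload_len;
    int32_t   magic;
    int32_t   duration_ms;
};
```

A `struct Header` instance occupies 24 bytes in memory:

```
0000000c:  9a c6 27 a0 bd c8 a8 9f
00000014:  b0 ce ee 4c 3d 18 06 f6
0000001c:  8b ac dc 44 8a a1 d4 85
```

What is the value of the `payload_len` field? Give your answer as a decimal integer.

1024984822

`payload_len` follows `index` (8 B), `sample_rate` (4 B), so it starts at offset 8 + 4 = 12 and occupies 4 bytes.
Bytes at offsets 12..15: 3D 18 06 F6.
Big-endian: lowest address holds the most-significant byte.
The bytes are already most-significant first: 0x3D1806F6.
0x3D1806F6 = 1024984822.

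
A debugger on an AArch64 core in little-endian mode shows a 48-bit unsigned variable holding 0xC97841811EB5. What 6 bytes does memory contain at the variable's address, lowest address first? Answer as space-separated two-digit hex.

B5 1E 81 41 78 C9

Split into bytes (most-significant first): C9 78 41 81 1E B5.
Little-endian: lowest address holds the least-significant byte.
So at ascending addresses the bytes are B5 1E 81 41 78 C9.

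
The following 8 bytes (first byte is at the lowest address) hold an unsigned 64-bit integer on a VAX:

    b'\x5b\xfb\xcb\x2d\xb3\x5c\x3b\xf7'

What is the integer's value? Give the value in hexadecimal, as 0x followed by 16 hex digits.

Little-endian: lowest address holds the least-significant byte.
Reassemble most-significant byte first: F7 3B 5C B3 2D CB FB 5B → 0xF73B5CB32DCBFB5B.

0xF73B5CB32DCBFB5B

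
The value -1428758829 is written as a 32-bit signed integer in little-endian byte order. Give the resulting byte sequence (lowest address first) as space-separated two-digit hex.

D3 DE D6 AA

Two's complement of -1428758829 in 32 bits: 1428758829 = 0x5529212D; invert → 0xAAD6DED2; add 1 → 0xAAD6DED3.
Split into bytes (most-significant first): AA D6 DE D3.
Little-endian stores the least-significant byte at the lowest address.
So at ascending addresses the bytes are D3 DE D6 AA.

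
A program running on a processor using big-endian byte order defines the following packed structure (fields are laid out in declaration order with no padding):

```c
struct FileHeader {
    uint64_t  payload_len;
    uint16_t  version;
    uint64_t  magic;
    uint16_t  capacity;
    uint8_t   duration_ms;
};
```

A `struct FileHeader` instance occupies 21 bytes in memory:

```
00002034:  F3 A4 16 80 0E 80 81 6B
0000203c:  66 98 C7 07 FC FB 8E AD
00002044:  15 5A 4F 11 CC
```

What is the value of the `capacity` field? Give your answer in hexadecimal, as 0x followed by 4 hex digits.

0x4F11

`capacity` follows `payload_len` (8 B), `version` (2 B), `magic` (8 B), so it starts at offset 8 + 2 + 8 = 18 and occupies 2 bytes.
Bytes at offsets 18..19: 4F 11.
In big-endian order the high byte comes first in memory.
The bytes are already most-significant first: 0x4F11.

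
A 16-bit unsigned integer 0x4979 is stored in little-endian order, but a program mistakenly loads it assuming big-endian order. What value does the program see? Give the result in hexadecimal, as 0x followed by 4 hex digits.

Stored little-endian, the bytes at ascending addresses are 79 49.
Read back as big-endian, the last byte is least significant, giving 0x7949.

0x7949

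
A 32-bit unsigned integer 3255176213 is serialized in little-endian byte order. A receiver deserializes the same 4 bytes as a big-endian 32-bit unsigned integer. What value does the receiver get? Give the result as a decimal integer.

353109698

3255176213 in 32-bit hexadecimal is 0xC2060C15.
Stored little-endian, the bytes at ascending addresses are 15 0C 06 C2.
Read back as big-endian, the last byte is least significant, giving 0x150C06C2.
0x150C06C2 = 353109698.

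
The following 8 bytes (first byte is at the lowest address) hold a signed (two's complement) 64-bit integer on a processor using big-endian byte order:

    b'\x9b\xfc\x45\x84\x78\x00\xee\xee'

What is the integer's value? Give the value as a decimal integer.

-7206808868448309522

In big-endian order the high byte comes first in memory.
The bytes are already most-significant first: 0x9BFC45847800EEEE.
Top bit is set, so as a signed 64-bit value this is 0x9BFC45847800EEEE − 2^64 = -7206808868448309522.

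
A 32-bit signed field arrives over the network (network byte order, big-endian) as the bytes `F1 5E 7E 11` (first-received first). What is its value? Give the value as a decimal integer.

Big-endian: lowest address holds the most-significant byte.
The bytes are already most-significant first: 0xF15E7E11.
Top bit is set, so as a signed 32-bit value this is 0xF15E7E11 − 2^32 = -245465583.

-245465583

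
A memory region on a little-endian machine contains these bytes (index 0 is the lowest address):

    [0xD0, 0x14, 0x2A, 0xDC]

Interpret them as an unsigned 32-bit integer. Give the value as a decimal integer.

3693745360

In little-endian order the low byte comes first in memory.
Reassemble most-significant byte first: DC 2A 14 D0 → 0xDC2A14D0.
0xDC2A14D0 = 3693745360.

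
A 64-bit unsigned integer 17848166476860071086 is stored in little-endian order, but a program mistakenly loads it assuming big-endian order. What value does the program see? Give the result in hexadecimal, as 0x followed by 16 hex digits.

0xAE9C47D9D86CB1F7

17848166476860071086 in 64-bit hexadecimal is 0xF7B16CD8D9479CAE.
Stored little-endian, the bytes at ascending addresses are AE 9C 47 D9 D8 6C B1 F7.
Read back as big-endian, the last byte is least significant, giving 0xAE9C47D9D86CB1F7.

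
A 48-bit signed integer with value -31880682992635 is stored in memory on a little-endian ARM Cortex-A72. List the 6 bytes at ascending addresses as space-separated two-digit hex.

05 0C 37 33 01 E3

Two's complement of -31880682992635 in 48 bits: 31880682992635 = 0x1CFECCC8F3FB; invert → 0xE30133370C04; add 1 → 0xE30133370C05.
Split into bytes (most-significant first): E3 01 33 37 0C 05.
Little-endian: lowest address holds the least-significant byte.
So at ascending addresses the bytes are 05 0C 37 33 01 E3.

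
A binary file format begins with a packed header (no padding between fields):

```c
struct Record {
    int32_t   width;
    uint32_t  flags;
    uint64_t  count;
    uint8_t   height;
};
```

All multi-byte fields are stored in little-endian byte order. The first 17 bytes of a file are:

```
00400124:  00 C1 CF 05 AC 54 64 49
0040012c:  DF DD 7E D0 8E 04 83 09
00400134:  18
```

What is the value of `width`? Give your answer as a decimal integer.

97501440

`width` is the first field, at byte offset 0, occupying 4 bytes.
Bytes at offsets 0..3: 00 C1 CF 05.
In little-endian order the low byte comes first in memory.
Reassemble most-significant byte first: 05 CF C1 00 → 0x05CFC100.
0x05CFC100 = 97501440.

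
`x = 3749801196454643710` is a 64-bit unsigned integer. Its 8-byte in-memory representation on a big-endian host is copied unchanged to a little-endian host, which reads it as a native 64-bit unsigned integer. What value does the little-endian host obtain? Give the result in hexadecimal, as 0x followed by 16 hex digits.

3749801196454643710 in 64-bit hexadecimal is 0x3409F852250387FE.
Stored big-endian, the bytes at ascending addresses are 34 09 F8 52 25 03 87 FE.
Read back as little-endian, the first byte is least significant, giving 0xFE87032552F80934.

0xFE87032552F80934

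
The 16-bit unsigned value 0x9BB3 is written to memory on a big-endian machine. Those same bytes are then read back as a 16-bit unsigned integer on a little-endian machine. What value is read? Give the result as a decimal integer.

Stored big-endian, the bytes at ascending addresses are 9B B3.
Read back as little-endian, the first byte is least significant, giving 0xB39B.
0xB39B = 45979.

45979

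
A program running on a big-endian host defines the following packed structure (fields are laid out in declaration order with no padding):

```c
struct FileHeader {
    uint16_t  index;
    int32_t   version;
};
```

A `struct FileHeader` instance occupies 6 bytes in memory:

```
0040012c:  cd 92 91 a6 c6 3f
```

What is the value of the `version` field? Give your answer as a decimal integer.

-1851341249

`version` follows `index` (2 bytes), so it starts at byte offset 2 and occupies 4 bytes.
Bytes at offsets 2..5: 91 A6 C6 3F.
In big-endian order the high byte comes first in memory.
The bytes are already most-significant first: 0x91A6C63F.
Top bit is set, so as a signed 32-bit value this is 0x91A6C63F − 2^32 = -1851341249.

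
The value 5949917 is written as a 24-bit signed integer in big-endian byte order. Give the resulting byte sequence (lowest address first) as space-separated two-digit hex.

5949917 in hexadecimal, padded to 24 bits, is 0x5AC9DD.
Split into bytes (most-significant first): 5A C9 DD.
Big-endian stores the most-significant byte at the lowest address.
So the memory order matches the most-significant-first order: 5A C9 DD.

5A C9 DD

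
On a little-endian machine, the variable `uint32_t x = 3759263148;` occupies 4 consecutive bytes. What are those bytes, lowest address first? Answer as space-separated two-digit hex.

3759263148 in hexadecimal, padded to 32 bits, is 0xE011CDAC.
Split into bytes (most-significant first): E0 11 CD AC.
Little-endian: lowest address holds the least-significant byte.
So at ascending addresses the bytes are AC CD 11 E0.

AC CD 11 E0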